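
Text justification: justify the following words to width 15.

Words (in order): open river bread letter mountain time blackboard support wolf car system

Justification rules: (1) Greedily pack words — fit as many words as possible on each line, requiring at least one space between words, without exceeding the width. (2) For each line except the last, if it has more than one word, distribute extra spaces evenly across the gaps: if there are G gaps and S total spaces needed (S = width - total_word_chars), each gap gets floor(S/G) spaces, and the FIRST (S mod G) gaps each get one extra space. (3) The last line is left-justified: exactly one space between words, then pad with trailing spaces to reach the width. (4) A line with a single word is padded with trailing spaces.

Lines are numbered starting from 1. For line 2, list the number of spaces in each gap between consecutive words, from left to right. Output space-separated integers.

Line 1: ['open', 'river'] (min_width=10, slack=5)
Line 2: ['bread', 'letter'] (min_width=12, slack=3)
Line 3: ['mountain', 'time'] (min_width=13, slack=2)
Line 4: ['blackboard'] (min_width=10, slack=5)
Line 5: ['support', 'wolf'] (min_width=12, slack=3)
Line 6: ['car', 'system'] (min_width=10, slack=5)

Answer: 4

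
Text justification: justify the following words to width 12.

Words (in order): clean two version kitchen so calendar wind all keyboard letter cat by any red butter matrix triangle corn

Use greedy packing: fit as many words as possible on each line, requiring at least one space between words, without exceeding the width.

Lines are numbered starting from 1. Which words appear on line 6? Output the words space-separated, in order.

Answer: keyboard

Derivation:
Line 1: ['clean', 'two'] (min_width=9, slack=3)
Line 2: ['version'] (min_width=7, slack=5)
Line 3: ['kitchen', 'so'] (min_width=10, slack=2)
Line 4: ['calendar'] (min_width=8, slack=4)
Line 5: ['wind', 'all'] (min_width=8, slack=4)
Line 6: ['keyboard'] (min_width=8, slack=4)
Line 7: ['letter', 'cat'] (min_width=10, slack=2)
Line 8: ['by', 'any', 'red'] (min_width=10, slack=2)
Line 9: ['butter'] (min_width=6, slack=6)
Line 10: ['matrix'] (min_width=6, slack=6)
Line 11: ['triangle'] (min_width=8, slack=4)
Line 12: ['corn'] (min_width=4, slack=8)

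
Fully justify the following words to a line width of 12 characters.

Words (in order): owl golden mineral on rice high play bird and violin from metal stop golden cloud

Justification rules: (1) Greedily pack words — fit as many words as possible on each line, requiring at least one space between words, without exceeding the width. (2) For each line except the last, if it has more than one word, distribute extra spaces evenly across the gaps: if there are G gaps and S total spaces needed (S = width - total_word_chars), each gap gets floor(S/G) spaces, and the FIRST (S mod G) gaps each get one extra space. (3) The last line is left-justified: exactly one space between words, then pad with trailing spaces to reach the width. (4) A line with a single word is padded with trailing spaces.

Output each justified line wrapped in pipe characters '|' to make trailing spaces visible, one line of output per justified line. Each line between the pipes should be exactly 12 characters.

Answer: |owl   golden|
|mineral   on|
|rice    high|
|play    bird|
|and   violin|
|from   metal|
|stop  golden|
|cloud       |

Derivation:
Line 1: ['owl', 'golden'] (min_width=10, slack=2)
Line 2: ['mineral', 'on'] (min_width=10, slack=2)
Line 3: ['rice', 'high'] (min_width=9, slack=3)
Line 4: ['play', 'bird'] (min_width=9, slack=3)
Line 5: ['and', 'violin'] (min_width=10, slack=2)
Line 6: ['from', 'metal'] (min_width=10, slack=2)
Line 7: ['stop', 'golden'] (min_width=11, slack=1)
Line 8: ['cloud'] (min_width=5, slack=7)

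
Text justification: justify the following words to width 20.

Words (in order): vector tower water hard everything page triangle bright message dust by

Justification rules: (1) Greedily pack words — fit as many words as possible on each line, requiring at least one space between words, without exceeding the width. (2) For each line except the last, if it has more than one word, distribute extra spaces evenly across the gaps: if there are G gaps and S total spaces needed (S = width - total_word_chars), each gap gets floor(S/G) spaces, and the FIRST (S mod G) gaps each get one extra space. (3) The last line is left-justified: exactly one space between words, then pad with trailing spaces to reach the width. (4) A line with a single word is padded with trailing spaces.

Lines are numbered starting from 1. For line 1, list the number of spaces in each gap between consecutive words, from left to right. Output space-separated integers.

Line 1: ['vector', 'tower', 'water'] (min_width=18, slack=2)
Line 2: ['hard', 'everything', 'page'] (min_width=20, slack=0)
Line 3: ['triangle', 'bright'] (min_width=15, slack=5)
Line 4: ['message', 'dust', 'by'] (min_width=15, slack=5)

Answer: 2 2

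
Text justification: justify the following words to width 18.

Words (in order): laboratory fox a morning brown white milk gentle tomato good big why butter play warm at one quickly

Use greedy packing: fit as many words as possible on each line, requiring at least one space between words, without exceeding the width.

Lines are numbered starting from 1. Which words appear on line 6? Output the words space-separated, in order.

Answer: warm at one

Derivation:
Line 1: ['laboratory', 'fox', 'a'] (min_width=16, slack=2)
Line 2: ['morning', 'brown'] (min_width=13, slack=5)
Line 3: ['white', 'milk', 'gentle'] (min_width=17, slack=1)
Line 4: ['tomato', 'good', 'big'] (min_width=15, slack=3)
Line 5: ['why', 'butter', 'play'] (min_width=15, slack=3)
Line 6: ['warm', 'at', 'one'] (min_width=11, slack=7)
Line 7: ['quickly'] (min_width=7, slack=11)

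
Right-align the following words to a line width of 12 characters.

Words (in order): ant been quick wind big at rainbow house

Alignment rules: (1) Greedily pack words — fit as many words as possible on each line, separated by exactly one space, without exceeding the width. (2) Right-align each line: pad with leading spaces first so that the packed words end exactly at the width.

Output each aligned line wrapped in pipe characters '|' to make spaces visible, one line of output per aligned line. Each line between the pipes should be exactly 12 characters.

Line 1: ['ant', 'been'] (min_width=8, slack=4)
Line 2: ['quick', 'wind'] (min_width=10, slack=2)
Line 3: ['big', 'at'] (min_width=6, slack=6)
Line 4: ['rainbow'] (min_width=7, slack=5)
Line 5: ['house'] (min_width=5, slack=7)

Answer: |    ant been|
|  quick wind|
|      big at|
|     rainbow|
|       house|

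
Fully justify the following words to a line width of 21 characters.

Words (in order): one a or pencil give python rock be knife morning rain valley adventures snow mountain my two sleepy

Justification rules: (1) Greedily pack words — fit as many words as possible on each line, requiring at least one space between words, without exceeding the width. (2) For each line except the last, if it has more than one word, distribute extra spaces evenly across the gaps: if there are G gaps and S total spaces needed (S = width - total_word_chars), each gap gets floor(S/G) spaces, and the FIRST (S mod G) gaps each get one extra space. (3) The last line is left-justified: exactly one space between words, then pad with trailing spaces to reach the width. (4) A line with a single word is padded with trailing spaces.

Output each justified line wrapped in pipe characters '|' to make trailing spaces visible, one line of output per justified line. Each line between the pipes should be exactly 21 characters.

Answer: |one  a or pencil give|
|python  rock be knife|
|morning  rain  valley|
|adventures       snow|
|mountain    my    two|
|sleepy               |

Derivation:
Line 1: ['one', 'a', 'or', 'pencil', 'give'] (min_width=20, slack=1)
Line 2: ['python', 'rock', 'be', 'knife'] (min_width=20, slack=1)
Line 3: ['morning', 'rain', 'valley'] (min_width=19, slack=2)
Line 4: ['adventures', 'snow'] (min_width=15, slack=6)
Line 5: ['mountain', 'my', 'two'] (min_width=15, slack=6)
Line 6: ['sleepy'] (min_width=6, slack=15)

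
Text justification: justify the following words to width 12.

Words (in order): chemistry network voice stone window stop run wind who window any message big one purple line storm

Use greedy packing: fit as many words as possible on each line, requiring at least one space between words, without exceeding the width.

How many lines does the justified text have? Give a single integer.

Answer: 9

Derivation:
Line 1: ['chemistry'] (min_width=9, slack=3)
Line 2: ['network'] (min_width=7, slack=5)
Line 3: ['voice', 'stone'] (min_width=11, slack=1)
Line 4: ['window', 'stop'] (min_width=11, slack=1)
Line 5: ['run', 'wind', 'who'] (min_width=12, slack=0)
Line 6: ['window', 'any'] (min_width=10, slack=2)
Line 7: ['message', 'big'] (min_width=11, slack=1)
Line 8: ['one', 'purple'] (min_width=10, slack=2)
Line 9: ['line', 'storm'] (min_width=10, slack=2)
Total lines: 9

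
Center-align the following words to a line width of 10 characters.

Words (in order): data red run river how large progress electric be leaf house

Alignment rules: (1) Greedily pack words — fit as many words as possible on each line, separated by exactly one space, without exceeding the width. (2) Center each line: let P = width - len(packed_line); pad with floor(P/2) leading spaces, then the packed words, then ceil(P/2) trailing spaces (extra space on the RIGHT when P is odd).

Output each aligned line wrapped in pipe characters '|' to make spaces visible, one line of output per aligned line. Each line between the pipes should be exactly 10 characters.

Line 1: ['data', 'red'] (min_width=8, slack=2)
Line 2: ['run', 'river'] (min_width=9, slack=1)
Line 3: ['how', 'large'] (min_width=9, slack=1)
Line 4: ['progress'] (min_width=8, slack=2)
Line 5: ['electric'] (min_width=8, slack=2)
Line 6: ['be', 'leaf'] (min_width=7, slack=3)
Line 7: ['house'] (min_width=5, slack=5)

Answer: | data red |
|run river |
|how large |
| progress |
| electric |
| be leaf  |
|  house   |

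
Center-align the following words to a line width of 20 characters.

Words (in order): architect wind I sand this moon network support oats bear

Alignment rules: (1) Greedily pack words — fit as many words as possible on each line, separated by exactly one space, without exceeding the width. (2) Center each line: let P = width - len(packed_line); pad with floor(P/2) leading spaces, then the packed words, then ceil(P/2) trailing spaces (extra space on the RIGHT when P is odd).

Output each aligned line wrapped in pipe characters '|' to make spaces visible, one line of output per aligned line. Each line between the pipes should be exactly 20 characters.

Line 1: ['architect', 'wind', 'I'] (min_width=16, slack=4)
Line 2: ['sand', 'this', 'moon'] (min_width=14, slack=6)
Line 3: ['network', 'support', 'oats'] (min_width=20, slack=0)
Line 4: ['bear'] (min_width=4, slack=16)

Answer: |  architect wind I  |
|   sand this moon   |
|network support oats|
|        bear        |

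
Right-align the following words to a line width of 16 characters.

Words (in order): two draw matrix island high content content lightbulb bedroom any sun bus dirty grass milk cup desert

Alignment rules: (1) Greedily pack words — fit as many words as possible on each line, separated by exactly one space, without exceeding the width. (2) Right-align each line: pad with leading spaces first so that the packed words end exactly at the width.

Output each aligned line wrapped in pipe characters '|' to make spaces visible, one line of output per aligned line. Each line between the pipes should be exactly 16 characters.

Answer: | two draw matrix|
|     island high|
| content content|
|       lightbulb|
| bedroom any sun|
| bus dirty grass|
| milk cup desert|

Derivation:
Line 1: ['two', 'draw', 'matrix'] (min_width=15, slack=1)
Line 2: ['island', 'high'] (min_width=11, slack=5)
Line 3: ['content', 'content'] (min_width=15, slack=1)
Line 4: ['lightbulb'] (min_width=9, slack=7)
Line 5: ['bedroom', 'any', 'sun'] (min_width=15, slack=1)
Line 6: ['bus', 'dirty', 'grass'] (min_width=15, slack=1)
Line 7: ['milk', 'cup', 'desert'] (min_width=15, slack=1)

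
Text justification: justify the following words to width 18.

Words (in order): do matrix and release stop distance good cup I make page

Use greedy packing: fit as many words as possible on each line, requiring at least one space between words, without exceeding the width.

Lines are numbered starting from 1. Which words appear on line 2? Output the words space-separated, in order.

Line 1: ['do', 'matrix', 'and'] (min_width=13, slack=5)
Line 2: ['release', 'stop'] (min_width=12, slack=6)
Line 3: ['distance', 'good', 'cup'] (min_width=17, slack=1)
Line 4: ['I', 'make', 'page'] (min_width=11, slack=7)

Answer: release stop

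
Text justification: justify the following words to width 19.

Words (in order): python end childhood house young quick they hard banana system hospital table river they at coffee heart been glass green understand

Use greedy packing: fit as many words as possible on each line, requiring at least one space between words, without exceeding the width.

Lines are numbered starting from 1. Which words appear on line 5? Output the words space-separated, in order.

Line 1: ['python', 'end'] (min_width=10, slack=9)
Line 2: ['childhood', 'house'] (min_width=15, slack=4)
Line 3: ['young', 'quick', 'they'] (min_width=16, slack=3)
Line 4: ['hard', 'banana', 'system'] (min_width=18, slack=1)
Line 5: ['hospital', 'table'] (min_width=14, slack=5)
Line 6: ['river', 'they', 'at'] (min_width=13, slack=6)
Line 7: ['coffee', 'heart', 'been'] (min_width=17, slack=2)
Line 8: ['glass', 'green'] (min_width=11, slack=8)
Line 9: ['understand'] (min_width=10, slack=9)

Answer: hospital table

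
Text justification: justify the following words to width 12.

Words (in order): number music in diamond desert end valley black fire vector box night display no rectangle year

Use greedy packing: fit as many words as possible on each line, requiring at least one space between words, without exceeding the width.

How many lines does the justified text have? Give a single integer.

Answer: 9

Derivation:
Line 1: ['number', 'music'] (min_width=12, slack=0)
Line 2: ['in', 'diamond'] (min_width=10, slack=2)
Line 3: ['desert', 'end'] (min_width=10, slack=2)
Line 4: ['valley', 'black'] (min_width=12, slack=0)
Line 5: ['fire', 'vector'] (min_width=11, slack=1)
Line 6: ['box', 'night'] (min_width=9, slack=3)
Line 7: ['display', 'no'] (min_width=10, slack=2)
Line 8: ['rectangle'] (min_width=9, slack=3)
Line 9: ['year'] (min_width=4, slack=8)
Total lines: 9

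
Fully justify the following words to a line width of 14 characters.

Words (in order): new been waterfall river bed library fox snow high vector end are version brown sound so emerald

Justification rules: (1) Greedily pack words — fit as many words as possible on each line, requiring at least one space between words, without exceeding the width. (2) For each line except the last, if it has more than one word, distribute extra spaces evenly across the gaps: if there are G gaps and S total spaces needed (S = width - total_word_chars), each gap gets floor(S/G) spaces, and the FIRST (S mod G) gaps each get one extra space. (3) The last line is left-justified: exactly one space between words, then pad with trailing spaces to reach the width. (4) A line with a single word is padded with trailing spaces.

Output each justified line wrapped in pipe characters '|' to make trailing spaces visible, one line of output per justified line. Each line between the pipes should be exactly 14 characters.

Line 1: ['new', 'been'] (min_width=8, slack=6)
Line 2: ['waterfall'] (min_width=9, slack=5)
Line 3: ['river', 'bed'] (min_width=9, slack=5)
Line 4: ['library', 'fox'] (min_width=11, slack=3)
Line 5: ['snow', 'high'] (min_width=9, slack=5)
Line 6: ['vector', 'end', 'are'] (min_width=14, slack=0)
Line 7: ['version', 'brown'] (min_width=13, slack=1)
Line 8: ['sound', 'so'] (min_width=8, slack=6)
Line 9: ['emerald'] (min_width=7, slack=7)

Answer: |new       been|
|waterfall     |
|river      bed|
|library    fox|
|snow      high|
|vector end are|
|version  brown|
|sound       so|
|emerald       |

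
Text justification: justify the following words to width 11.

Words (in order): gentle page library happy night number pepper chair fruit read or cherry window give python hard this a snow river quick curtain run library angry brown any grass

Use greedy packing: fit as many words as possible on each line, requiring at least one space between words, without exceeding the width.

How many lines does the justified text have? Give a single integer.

Answer: 16

Derivation:
Line 1: ['gentle', 'page'] (min_width=11, slack=0)
Line 2: ['library'] (min_width=7, slack=4)
Line 3: ['happy', 'night'] (min_width=11, slack=0)
Line 4: ['number'] (min_width=6, slack=5)
Line 5: ['pepper'] (min_width=6, slack=5)
Line 6: ['chair', 'fruit'] (min_width=11, slack=0)
Line 7: ['read', 'or'] (min_width=7, slack=4)
Line 8: ['cherry'] (min_width=6, slack=5)
Line 9: ['window', 'give'] (min_width=11, slack=0)
Line 10: ['python', 'hard'] (min_width=11, slack=0)
Line 11: ['this', 'a', 'snow'] (min_width=11, slack=0)
Line 12: ['river', 'quick'] (min_width=11, slack=0)
Line 13: ['curtain', 'run'] (min_width=11, slack=0)
Line 14: ['library'] (min_width=7, slack=4)
Line 15: ['angry', 'brown'] (min_width=11, slack=0)
Line 16: ['any', 'grass'] (min_width=9, slack=2)
Total lines: 16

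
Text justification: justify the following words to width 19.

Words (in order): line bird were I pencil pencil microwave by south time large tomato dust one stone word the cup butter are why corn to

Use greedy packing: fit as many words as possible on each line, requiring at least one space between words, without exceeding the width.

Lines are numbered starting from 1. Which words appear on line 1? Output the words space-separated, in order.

Line 1: ['line', 'bird', 'were', 'I'] (min_width=16, slack=3)
Line 2: ['pencil', 'pencil'] (min_width=13, slack=6)
Line 3: ['microwave', 'by', 'south'] (min_width=18, slack=1)
Line 4: ['time', 'large', 'tomato'] (min_width=17, slack=2)
Line 5: ['dust', 'one', 'stone', 'word'] (min_width=19, slack=0)
Line 6: ['the', 'cup', 'butter', 'are'] (min_width=18, slack=1)
Line 7: ['why', 'corn', 'to'] (min_width=11, slack=8)

Answer: line bird were I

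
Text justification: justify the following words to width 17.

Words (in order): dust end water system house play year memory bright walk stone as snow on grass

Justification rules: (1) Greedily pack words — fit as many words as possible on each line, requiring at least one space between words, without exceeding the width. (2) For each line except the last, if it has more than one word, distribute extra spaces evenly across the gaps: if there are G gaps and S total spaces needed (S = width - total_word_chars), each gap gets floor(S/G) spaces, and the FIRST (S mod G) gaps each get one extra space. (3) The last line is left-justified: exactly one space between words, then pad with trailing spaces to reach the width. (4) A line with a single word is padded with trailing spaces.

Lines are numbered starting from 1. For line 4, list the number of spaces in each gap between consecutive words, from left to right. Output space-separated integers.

Answer: 1 1

Derivation:
Line 1: ['dust', 'end', 'water'] (min_width=14, slack=3)
Line 2: ['system', 'house', 'play'] (min_width=17, slack=0)
Line 3: ['year', 'memory'] (min_width=11, slack=6)
Line 4: ['bright', 'walk', 'stone'] (min_width=17, slack=0)
Line 5: ['as', 'snow', 'on', 'grass'] (min_width=16, slack=1)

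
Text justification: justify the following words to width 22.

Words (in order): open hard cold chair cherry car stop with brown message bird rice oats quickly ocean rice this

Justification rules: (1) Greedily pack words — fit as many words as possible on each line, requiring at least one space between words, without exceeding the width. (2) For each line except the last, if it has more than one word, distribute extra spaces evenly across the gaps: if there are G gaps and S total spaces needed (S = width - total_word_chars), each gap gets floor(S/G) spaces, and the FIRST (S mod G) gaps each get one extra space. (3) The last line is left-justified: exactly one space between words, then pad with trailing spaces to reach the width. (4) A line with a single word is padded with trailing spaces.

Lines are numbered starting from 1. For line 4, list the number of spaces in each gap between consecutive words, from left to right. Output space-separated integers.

Line 1: ['open', 'hard', 'cold', 'chair'] (min_width=20, slack=2)
Line 2: ['cherry', 'car', 'stop', 'with'] (min_width=20, slack=2)
Line 3: ['brown', 'message', 'bird'] (min_width=18, slack=4)
Line 4: ['rice', 'oats', 'quickly'] (min_width=17, slack=5)
Line 5: ['ocean', 'rice', 'this'] (min_width=15, slack=7)

Answer: 4 3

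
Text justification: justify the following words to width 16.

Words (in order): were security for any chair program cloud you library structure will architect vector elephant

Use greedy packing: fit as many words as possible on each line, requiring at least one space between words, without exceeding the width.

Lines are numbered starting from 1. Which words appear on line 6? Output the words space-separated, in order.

Line 1: ['were', 'security'] (min_width=13, slack=3)
Line 2: ['for', 'any', 'chair'] (min_width=13, slack=3)
Line 3: ['program', 'cloud'] (min_width=13, slack=3)
Line 4: ['you', 'library'] (min_width=11, slack=5)
Line 5: ['structure', 'will'] (min_width=14, slack=2)
Line 6: ['architect', 'vector'] (min_width=16, slack=0)
Line 7: ['elephant'] (min_width=8, slack=8)

Answer: architect vector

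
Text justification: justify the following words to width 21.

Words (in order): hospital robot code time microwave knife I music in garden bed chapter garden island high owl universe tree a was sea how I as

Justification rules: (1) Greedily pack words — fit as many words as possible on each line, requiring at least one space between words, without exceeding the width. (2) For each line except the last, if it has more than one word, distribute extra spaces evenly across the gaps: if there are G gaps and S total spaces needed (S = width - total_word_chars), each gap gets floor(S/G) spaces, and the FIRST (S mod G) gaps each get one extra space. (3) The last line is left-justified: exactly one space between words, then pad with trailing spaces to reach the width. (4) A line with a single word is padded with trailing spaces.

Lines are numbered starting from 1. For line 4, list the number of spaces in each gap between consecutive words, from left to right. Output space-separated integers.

Answer: 1 1

Derivation:
Line 1: ['hospital', 'robot', 'code'] (min_width=19, slack=2)
Line 2: ['time', 'microwave', 'knife'] (min_width=20, slack=1)
Line 3: ['I', 'music', 'in', 'garden', 'bed'] (min_width=21, slack=0)
Line 4: ['chapter', 'garden', 'island'] (min_width=21, slack=0)
Line 5: ['high', 'owl', 'universe'] (min_width=17, slack=4)
Line 6: ['tree', 'a', 'was', 'sea', 'how', 'I'] (min_width=20, slack=1)
Line 7: ['as'] (min_width=2, slack=19)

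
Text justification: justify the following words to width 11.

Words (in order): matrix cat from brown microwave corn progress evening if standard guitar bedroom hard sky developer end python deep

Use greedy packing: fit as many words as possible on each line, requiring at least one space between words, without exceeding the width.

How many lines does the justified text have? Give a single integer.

Line 1: ['matrix', 'cat'] (min_width=10, slack=1)
Line 2: ['from', 'brown'] (min_width=10, slack=1)
Line 3: ['microwave'] (min_width=9, slack=2)
Line 4: ['corn'] (min_width=4, slack=7)
Line 5: ['progress'] (min_width=8, slack=3)
Line 6: ['evening', 'if'] (min_width=10, slack=1)
Line 7: ['standard'] (min_width=8, slack=3)
Line 8: ['guitar'] (min_width=6, slack=5)
Line 9: ['bedroom'] (min_width=7, slack=4)
Line 10: ['hard', 'sky'] (min_width=8, slack=3)
Line 11: ['developer'] (min_width=9, slack=2)
Line 12: ['end', 'python'] (min_width=10, slack=1)
Line 13: ['deep'] (min_width=4, slack=7)
Total lines: 13

Answer: 13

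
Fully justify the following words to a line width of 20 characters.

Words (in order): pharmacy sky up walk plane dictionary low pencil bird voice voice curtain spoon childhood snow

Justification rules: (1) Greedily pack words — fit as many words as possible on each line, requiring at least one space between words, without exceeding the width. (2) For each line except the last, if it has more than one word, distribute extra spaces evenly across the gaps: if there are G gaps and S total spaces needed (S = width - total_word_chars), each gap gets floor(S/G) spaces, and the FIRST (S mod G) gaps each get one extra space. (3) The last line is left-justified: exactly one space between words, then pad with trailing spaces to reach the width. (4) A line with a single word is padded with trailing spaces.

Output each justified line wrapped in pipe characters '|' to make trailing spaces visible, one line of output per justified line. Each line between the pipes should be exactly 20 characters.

Line 1: ['pharmacy', 'sky', 'up', 'walk'] (min_width=20, slack=0)
Line 2: ['plane', 'dictionary', 'low'] (min_width=20, slack=0)
Line 3: ['pencil', 'bird', 'voice'] (min_width=17, slack=3)
Line 4: ['voice', 'curtain', 'spoon'] (min_width=19, slack=1)
Line 5: ['childhood', 'snow'] (min_width=14, slack=6)

Answer: |pharmacy sky up walk|
|plane dictionary low|
|pencil   bird  voice|
|voice  curtain spoon|
|childhood snow      |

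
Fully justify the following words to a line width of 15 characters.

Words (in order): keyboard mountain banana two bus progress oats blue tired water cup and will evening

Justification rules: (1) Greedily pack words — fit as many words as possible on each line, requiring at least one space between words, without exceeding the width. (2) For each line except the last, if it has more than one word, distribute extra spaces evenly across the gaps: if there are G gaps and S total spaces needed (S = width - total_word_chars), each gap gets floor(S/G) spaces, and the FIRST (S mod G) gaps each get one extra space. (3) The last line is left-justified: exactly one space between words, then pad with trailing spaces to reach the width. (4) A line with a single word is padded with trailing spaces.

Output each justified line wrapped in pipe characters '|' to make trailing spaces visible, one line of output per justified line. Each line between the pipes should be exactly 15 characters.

Answer: |keyboard       |
|mountain banana|
|two         bus|
|progress   oats|
|blue      tired|
|water  cup  and|
|will evening   |

Derivation:
Line 1: ['keyboard'] (min_width=8, slack=7)
Line 2: ['mountain', 'banana'] (min_width=15, slack=0)
Line 3: ['two', 'bus'] (min_width=7, slack=8)
Line 4: ['progress', 'oats'] (min_width=13, slack=2)
Line 5: ['blue', 'tired'] (min_width=10, slack=5)
Line 6: ['water', 'cup', 'and'] (min_width=13, slack=2)
Line 7: ['will', 'evening'] (min_width=12, slack=3)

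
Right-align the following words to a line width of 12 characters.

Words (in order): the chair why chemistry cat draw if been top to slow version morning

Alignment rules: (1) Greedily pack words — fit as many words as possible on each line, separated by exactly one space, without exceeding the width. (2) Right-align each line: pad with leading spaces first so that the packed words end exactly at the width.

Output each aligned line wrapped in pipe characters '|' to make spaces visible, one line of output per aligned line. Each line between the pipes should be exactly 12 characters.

Line 1: ['the', 'chair'] (min_width=9, slack=3)
Line 2: ['why'] (min_width=3, slack=9)
Line 3: ['chemistry'] (min_width=9, slack=3)
Line 4: ['cat', 'draw', 'if'] (min_width=11, slack=1)
Line 5: ['been', 'top', 'to'] (min_width=11, slack=1)
Line 6: ['slow', 'version'] (min_width=12, slack=0)
Line 7: ['morning'] (min_width=7, slack=5)

Answer: |   the chair|
|         why|
|   chemistry|
| cat draw if|
| been top to|
|slow version|
|     morning|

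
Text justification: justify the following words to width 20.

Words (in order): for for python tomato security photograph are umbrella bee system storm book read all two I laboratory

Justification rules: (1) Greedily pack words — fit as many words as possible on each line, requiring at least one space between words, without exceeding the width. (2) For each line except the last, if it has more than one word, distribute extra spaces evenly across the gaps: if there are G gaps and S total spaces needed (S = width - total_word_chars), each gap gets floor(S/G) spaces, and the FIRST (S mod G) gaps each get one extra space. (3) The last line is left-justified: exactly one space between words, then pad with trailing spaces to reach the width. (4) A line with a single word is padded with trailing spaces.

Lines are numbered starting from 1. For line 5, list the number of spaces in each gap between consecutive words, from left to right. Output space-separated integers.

Answer: 2 1 1

Derivation:
Line 1: ['for', 'for', 'python'] (min_width=14, slack=6)
Line 2: ['tomato', 'security'] (min_width=15, slack=5)
Line 3: ['photograph', 'are'] (min_width=14, slack=6)
Line 4: ['umbrella', 'bee', 'system'] (min_width=19, slack=1)
Line 5: ['storm', 'book', 'read', 'all'] (min_width=19, slack=1)
Line 6: ['two', 'I', 'laboratory'] (min_width=16, slack=4)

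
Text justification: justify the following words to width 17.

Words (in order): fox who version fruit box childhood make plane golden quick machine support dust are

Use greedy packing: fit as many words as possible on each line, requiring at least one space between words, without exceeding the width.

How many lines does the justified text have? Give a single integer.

Answer: 6

Derivation:
Line 1: ['fox', 'who', 'version'] (min_width=15, slack=2)
Line 2: ['fruit', 'box'] (min_width=9, slack=8)
Line 3: ['childhood', 'make'] (min_width=14, slack=3)
Line 4: ['plane', 'golden'] (min_width=12, slack=5)
Line 5: ['quick', 'machine'] (min_width=13, slack=4)
Line 6: ['support', 'dust', 'are'] (min_width=16, slack=1)
Total lines: 6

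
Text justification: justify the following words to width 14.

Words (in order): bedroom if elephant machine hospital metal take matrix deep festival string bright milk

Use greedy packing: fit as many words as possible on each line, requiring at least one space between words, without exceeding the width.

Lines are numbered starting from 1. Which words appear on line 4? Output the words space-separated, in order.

Line 1: ['bedroom', 'if'] (min_width=10, slack=4)
Line 2: ['elephant'] (min_width=8, slack=6)
Line 3: ['machine'] (min_width=7, slack=7)
Line 4: ['hospital', 'metal'] (min_width=14, slack=0)
Line 5: ['take', 'matrix'] (min_width=11, slack=3)
Line 6: ['deep', 'festival'] (min_width=13, slack=1)
Line 7: ['string', 'bright'] (min_width=13, slack=1)
Line 8: ['milk'] (min_width=4, slack=10)

Answer: hospital metal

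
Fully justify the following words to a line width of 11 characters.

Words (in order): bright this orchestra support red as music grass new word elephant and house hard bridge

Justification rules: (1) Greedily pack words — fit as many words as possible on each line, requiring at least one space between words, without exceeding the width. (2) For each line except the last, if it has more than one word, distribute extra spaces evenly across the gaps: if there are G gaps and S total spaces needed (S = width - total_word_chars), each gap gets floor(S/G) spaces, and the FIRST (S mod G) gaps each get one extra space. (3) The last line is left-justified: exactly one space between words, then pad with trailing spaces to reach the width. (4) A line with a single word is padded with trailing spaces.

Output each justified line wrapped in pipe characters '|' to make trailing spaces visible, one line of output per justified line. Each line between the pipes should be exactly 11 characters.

Answer: |bright this|
|orchestra  |
|support red|
|as    music|
|grass   new|
|word       |
|elephant   |
|and   house|
|hard bridge|

Derivation:
Line 1: ['bright', 'this'] (min_width=11, slack=0)
Line 2: ['orchestra'] (min_width=9, slack=2)
Line 3: ['support', 'red'] (min_width=11, slack=0)
Line 4: ['as', 'music'] (min_width=8, slack=3)
Line 5: ['grass', 'new'] (min_width=9, slack=2)
Line 6: ['word'] (min_width=4, slack=7)
Line 7: ['elephant'] (min_width=8, slack=3)
Line 8: ['and', 'house'] (min_width=9, slack=2)
Line 9: ['hard', 'bridge'] (min_width=11, slack=0)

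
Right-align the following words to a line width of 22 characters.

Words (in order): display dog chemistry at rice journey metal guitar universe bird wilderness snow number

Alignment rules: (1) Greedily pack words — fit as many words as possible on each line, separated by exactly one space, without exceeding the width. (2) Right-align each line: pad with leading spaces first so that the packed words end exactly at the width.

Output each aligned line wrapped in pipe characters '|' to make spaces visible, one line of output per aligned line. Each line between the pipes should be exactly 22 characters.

Answer: | display dog chemistry|
| at rice journey metal|
|  guitar universe bird|
|wilderness snow number|

Derivation:
Line 1: ['display', 'dog', 'chemistry'] (min_width=21, slack=1)
Line 2: ['at', 'rice', 'journey', 'metal'] (min_width=21, slack=1)
Line 3: ['guitar', 'universe', 'bird'] (min_width=20, slack=2)
Line 4: ['wilderness', 'snow', 'number'] (min_width=22, slack=0)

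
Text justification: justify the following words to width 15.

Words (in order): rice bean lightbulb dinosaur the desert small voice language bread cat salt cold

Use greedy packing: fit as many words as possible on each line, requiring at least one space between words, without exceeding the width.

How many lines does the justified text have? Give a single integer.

Line 1: ['rice', 'bean'] (min_width=9, slack=6)
Line 2: ['lightbulb'] (min_width=9, slack=6)
Line 3: ['dinosaur', 'the'] (min_width=12, slack=3)
Line 4: ['desert', 'small'] (min_width=12, slack=3)
Line 5: ['voice', 'language'] (min_width=14, slack=1)
Line 6: ['bread', 'cat', 'salt'] (min_width=14, slack=1)
Line 7: ['cold'] (min_width=4, slack=11)
Total lines: 7

Answer: 7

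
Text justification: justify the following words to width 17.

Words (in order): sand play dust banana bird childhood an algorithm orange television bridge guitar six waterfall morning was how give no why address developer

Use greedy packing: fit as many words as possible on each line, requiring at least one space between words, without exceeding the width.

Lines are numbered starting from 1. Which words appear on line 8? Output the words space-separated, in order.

Line 1: ['sand', 'play', 'dust'] (min_width=14, slack=3)
Line 2: ['banana', 'bird'] (min_width=11, slack=6)
Line 3: ['childhood', 'an'] (min_width=12, slack=5)
Line 4: ['algorithm', 'orange'] (min_width=16, slack=1)
Line 5: ['television', 'bridge'] (min_width=17, slack=0)
Line 6: ['guitar', 'six'] (min_width=10, slack=7)
Line 7: ['waterfall', 'morning'] (min_width=17, slack=0)
Line 8: ['was', 'how', 'give', 'no'] (min_width=15, slack=2)
Line 9: ['why', 'address'] (min_width=11, slack=6)
Line 10: ['developer'] (min_width=9, slack=8)

Answer: was how give no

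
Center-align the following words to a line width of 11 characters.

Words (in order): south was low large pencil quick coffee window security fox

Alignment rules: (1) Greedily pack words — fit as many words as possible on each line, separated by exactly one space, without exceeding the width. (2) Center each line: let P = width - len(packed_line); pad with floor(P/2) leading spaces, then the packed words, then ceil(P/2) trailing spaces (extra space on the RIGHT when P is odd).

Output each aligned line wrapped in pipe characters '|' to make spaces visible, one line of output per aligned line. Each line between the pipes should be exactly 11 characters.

Answer: | south was |
| low large |
|  pencil   |
|   quick   |
|  coffee   |
|  window   |
| security  |
|    fox    |

Derivation:
Line 1: ['south', 'was'] (min_width=9, slack=2)
Line 2: ['low', 'large'] (min_width=9, slack=2)
Line 3: ['pencil'] (min_width=6, slack=5)
Line 4: ['quick'] (min_width=5, slack=6)
Line 5: ['coffee'] (min_width=6, slack=5)
Line 6: ['window'] (min_width=6, slack=5)
Line 7: ['security'] (min_width=8, slack=3)
Line 8: ['fox'] (min_width=3, slack=8)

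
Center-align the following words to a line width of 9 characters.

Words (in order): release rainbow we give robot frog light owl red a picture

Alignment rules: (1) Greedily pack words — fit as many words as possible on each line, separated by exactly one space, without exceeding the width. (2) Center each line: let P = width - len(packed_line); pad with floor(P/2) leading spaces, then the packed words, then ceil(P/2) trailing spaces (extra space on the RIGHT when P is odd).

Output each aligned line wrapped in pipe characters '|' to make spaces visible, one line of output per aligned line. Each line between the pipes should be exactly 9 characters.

Answer: | release |
| rainbow |
| we give |
|  robot  |
|  frog   |
|light owl|
|  red a  |
| picture |

Derivation:
Line 1: ['release'] (min_width=7, slack=2)
Line 2: ['rainbow'] (min_width=7, slack=2)
Line 3: ['we', 'give'] (min_width=7, slack=2)
Line 4: ['robot'] (min_width=5, slack=4)
Line 5: ['frog'] (min_width=4, slack=5)
Line 6: ['light', 'owl'] (min_width=9, slack=0)
Line 7: ['red', 'a'] (min_width=5, slack=4)
Line 8: ['picture'] (min_width=7, slack=2)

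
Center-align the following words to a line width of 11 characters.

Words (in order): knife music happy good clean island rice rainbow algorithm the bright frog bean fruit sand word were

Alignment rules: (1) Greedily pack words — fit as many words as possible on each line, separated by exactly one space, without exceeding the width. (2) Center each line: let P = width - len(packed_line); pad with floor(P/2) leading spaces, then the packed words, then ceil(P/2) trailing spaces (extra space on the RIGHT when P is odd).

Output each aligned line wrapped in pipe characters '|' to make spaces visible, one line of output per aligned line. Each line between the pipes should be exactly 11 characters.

Answer: |knife music|
|happy good |
|   clean   |
|island rice|
|  rainbow  |
| algorithm |
|the bright |
| frog bean |
|fruit sand |
| word were |

Derivation:
Line 1: ['knife', 'music'] (min_width=11, slack=0)
Line 2: ['happy', 'good'] (min_width=10, slack=1)
Line 3: ['clean'] (min_width=5, slack=6)
Line 4: ['island', 'rice'] (min_width=11, slack=0)
Line 5: ['rainbow'] (min_width=7, slack=4)
Line 6: ['algorithm'] (min_width=9, slack=2)
Line 7: ['the', 'bright'] (min_width=10, slack=1)
Line 8: ['frog', 'bean'] (min_width=9, slack=2)
Line 9: ['fruit', 'sand'] (min_width=10, slack=1)
Line 10: ['word', 'were'] (min_width=9, slack=2)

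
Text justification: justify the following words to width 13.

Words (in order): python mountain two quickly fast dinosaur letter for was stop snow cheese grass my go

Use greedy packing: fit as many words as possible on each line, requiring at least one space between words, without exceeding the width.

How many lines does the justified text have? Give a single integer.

Line 1: ['python'] (min_width=6, slack=7)
Line 2: ['mountain', 'two'] (min_width=12, slack=1)
Line 3: ['quickly', 'fast'] (min_width=12, slack=1)
Line 4: ['dinosaur'] (min_width=8, slack=5)
Line 5: ['letter', 'for'] (min_width=10, slack=3)
Line 6: ['was', 'stop', 'snow'] (min_width=13, slack=0)
Line 7: ['cheese', 'grass'] (min_width=12, slack=1)
Line 8: ['my', 'go'] (min_width=5, slack=8)
Total lines: 8

Answer: 8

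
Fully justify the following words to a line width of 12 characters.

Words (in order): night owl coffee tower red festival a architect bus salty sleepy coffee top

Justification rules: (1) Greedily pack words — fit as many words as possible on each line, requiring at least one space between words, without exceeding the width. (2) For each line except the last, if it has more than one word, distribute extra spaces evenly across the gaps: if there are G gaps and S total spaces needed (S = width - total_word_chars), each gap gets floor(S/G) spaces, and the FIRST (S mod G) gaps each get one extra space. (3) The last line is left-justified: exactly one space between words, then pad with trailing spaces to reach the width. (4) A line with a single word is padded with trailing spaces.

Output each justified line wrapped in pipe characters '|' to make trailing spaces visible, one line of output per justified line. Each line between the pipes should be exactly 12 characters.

Line 1: ['night', 'owl'] (min_width=9, slack=3)
Line 2: ['coffee', 'tower'] (min_width=12, slack=0)
Line 3: ['red', 'festival'] (min_width=12, slack=0)
Line 4: ['a', 'architect'] (min_width=11, slack=1)
Line 5: ['bus', 'salty'] (min_width=9, slack=3)
Line 6: ['sleepy'] (min_width=6, slack=6)
Line 7: ['coffee', 'top'] (min_width=10, slack=2)

Answer: |night    owl|
|coffee tower|
|red festival|
|a  architect|
|bus    salty|
|sleepy      |
|coffee top  |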